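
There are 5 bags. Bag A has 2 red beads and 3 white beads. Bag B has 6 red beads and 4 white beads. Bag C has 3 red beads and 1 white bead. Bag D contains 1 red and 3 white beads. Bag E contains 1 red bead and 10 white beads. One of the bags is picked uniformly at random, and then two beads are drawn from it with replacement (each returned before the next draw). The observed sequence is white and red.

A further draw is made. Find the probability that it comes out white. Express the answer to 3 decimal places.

For each hypothesis, P(data | H) works out to: P(data | bag A) = (3/5)(2/5) = 0.24; P(data | bag B) = (4/10)(6/10) = 0.24; P(data | bag C) = (1/4)(3/4) = 0.1875; P(data | bag D) = (3/4)(1/4) = 0.1875; P(data | bag E) = (10/11)(1/11) = 0.082645.
Multiplying each by its prior: 1/5 · 0.24 = 0.048, 1/5 · 0.24 = 0.048, 1/5 · 0.1875 = 0.0375, 1/5 · 0.1875 = 0.0375, 1/5 · 0.082645 = 0.016529; these sum to 0.18753.
Dividing through by the total gives posterior P(bag A | data) = 0.25596, P(bag B | data) = 0.25596, P(bag C | data) = 0.19997, P(bag D | data) = 0.19997, P(bag E | data) = 0.088141.
The predictive probability is P(white next | data) = (3/5)(0.25596) + (2/5)(0.25596) + (1/4)(0.19997) + (3/4)(0.19997) + (10/11)(0.088141) = 0.53606.

0.536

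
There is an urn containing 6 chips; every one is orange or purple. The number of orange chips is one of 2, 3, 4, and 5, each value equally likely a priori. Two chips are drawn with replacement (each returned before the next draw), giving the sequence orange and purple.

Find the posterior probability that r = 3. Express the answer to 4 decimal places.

Compute the likelihood of the observed sequence for each case: P(data | r = 2) = (2/6)(4/6) = 2/9; P(data | r = 3) = (3/6)(3/6) = 1/4; P(data | r = 4) = (4/6)(2/6) = 2/9; P(data | r = 5) = (5/6)(1/6) = 5/36.
Weighting by the prior gives 1/4 · 2/9 = 1/18, 1/4 · 1/4 = 1/16, 1/4 · 2/9 = 1/18, 1/4 · 5/36 = 5/144; with total 5/24.
By Bayes' rule, P(r = 3 | data) = (1/16) / (5/24) = 3/10.

0.3000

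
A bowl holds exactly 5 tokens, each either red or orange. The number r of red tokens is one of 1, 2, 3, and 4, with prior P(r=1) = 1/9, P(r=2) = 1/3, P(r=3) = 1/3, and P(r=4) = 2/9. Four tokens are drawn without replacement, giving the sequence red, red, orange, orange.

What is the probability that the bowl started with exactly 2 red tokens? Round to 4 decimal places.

0.5000

The likelihood of the observed sequence under each hypothesis: P(data | r = 1) = (1/5)(0/4) = 0; P(data | r = 2) = (2/5)(1/4)(3/3)(2/2) = 1/10; P(data | r = 3) = (3/5)(2/4)(2/3)(1/2) = 1/10; P(data | r = 4) = (4/5)(3/4)(1/3)(0/2) = 0.
Multiplying each by its prior: 1/9 · 0 = 0, 1/3 · 1/10 = 1/30, 1/3 · 1/10 = 1/30, 2/9 · 0 = 0; summing to 1/15.
Hence P(r = 2 | data) = (1/30) / (1/15) = 1/2.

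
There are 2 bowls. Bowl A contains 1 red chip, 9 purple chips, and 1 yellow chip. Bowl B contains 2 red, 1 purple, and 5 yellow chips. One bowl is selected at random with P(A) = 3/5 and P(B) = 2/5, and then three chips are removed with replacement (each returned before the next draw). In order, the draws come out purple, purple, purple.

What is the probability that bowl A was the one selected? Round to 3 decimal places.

0.998

Under each hypothesis, the probability of the observed sequence is: P(data | bowl A) = (9/11)(9/11)(9/11) = 0.54771; P(data | bowl B) = (1/8)(1/8)(1/8) = 0.0019531.
The prior-weighted likelihoods are 3/5 · 0.54771 = 0.32863, 2/5 · 0.0019531 = 0.00078125; with total 0.32941.
Therefore the posterior P(bowl A | data) = (0.32863) / (0.32941) = 0.99763.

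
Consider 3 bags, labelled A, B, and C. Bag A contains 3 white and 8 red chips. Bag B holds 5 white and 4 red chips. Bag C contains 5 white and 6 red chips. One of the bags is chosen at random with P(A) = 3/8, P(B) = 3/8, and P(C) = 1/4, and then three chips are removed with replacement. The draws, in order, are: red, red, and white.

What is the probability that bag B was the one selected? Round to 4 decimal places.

0.3189

Under each hypothesis, the probability of the observed sequence is: P(data | bag A) = (8/11)(8/11)(3/11) = 0.14425; P(data | bag B) = (4/9)(4/9)(5/9) = 0.10974; P(data | bag C) = (6/11)(6/11)(5/11) = 0.13524.
Weighting by the prior gives 3/8 · 0.14425 = 0.054095, 3/8 · 0.10974 = 0.041152, 1/4 · 0.13524 = 0.033809; these sum to 0.12906.
Hence P(bag B | data) = (0.041152) / (0.12906) = 0.31887.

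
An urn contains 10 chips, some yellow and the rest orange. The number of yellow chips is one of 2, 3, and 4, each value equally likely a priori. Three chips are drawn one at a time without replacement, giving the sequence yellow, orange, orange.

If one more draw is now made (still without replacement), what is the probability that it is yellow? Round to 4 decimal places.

For each hypothesis, P(data | H) works out to: P(data | r = 2) = (2/10)(8/9)(7/8) = 0.15556; P(data | r = 3) = (3/10)(7/9)(6/8) = 0.175; P(data | r = 4) = (4/10)(6/9)(5/8) = 0.16667.
Weighting by the prior gives 1/3 · 0.15556 = 0.051852, 1/3 · 0.175 = 0.058333, 1/3 · 0.16667 = 0.055556; these sum to 0.16574.
The posterior is then P(r = 2 | data) = 0.31285, P(r = 3 | data) = 0.35196, P(r = 4 | data) = 0.3352.
The predictive probability is P(yellow next | data) = (1/7)(0.31285) + (2/7)(0.35196) + (3/7)(0.3352) = 0.28891.

0.2889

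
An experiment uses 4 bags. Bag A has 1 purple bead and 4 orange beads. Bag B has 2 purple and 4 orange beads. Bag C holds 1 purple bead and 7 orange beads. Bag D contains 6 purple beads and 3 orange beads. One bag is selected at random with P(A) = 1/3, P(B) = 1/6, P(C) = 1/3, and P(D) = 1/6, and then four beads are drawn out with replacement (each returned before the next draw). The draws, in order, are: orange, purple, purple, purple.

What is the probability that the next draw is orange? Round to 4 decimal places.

0.4483

Under each hypothesis, the probability of the observed sequence is: P(data | bag A) = (4/5)(1/5)(1/5)(1/5) = 0.0064; P(data | bag B) = (4/6)(2/6)(2/6)(2/6) = 0.024691; P(data | bag C) = (7/8)(1/8)(1/8)(1/8) = 0.001709; P(data | bag D) = (3/9)(6/9)(6/9)(6/9) = 0.098765.
The prior-weighted likelihoods are 1/3 · 0.0064 = 0.0021333, 1/6 · 0.024691 = 0.0041152, 1/3 · 0.001709 = 0.00056966, 1/6 · 0.098765 = 0.016461; summing to 0.023279.
Dividing through by the total gives posterior P(bag A | data) = 0.091641, P(bag B | data) = 0.17678, P(bag C | data) = 0.024471, P(bag D | data) = 0.70711.
So P(orange next | data) = Σ P(orange next | H) P(H | data) = (4/5)(0.091641) + (2/3)(0.17678) + (7/8)(0.024471) + (1/3)(0.70711) = 0.44828.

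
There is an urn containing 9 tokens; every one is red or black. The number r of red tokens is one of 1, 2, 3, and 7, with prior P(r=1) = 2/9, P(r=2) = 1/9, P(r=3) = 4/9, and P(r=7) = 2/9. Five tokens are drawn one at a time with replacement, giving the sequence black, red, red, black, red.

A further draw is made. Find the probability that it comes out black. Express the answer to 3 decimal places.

Under each hypothesis, the probability of the observed sequence is: P(data | r = 1) = (8/9)(1/9)(1/9)(8/9)(1/9) = 0.0010838; P(data | r = 2) = (7/9)(2/9)(2/9)(7/9)(2/9) = 0.0066386; P(data | r = 3) = (6/9)(3/9)(3/9)(6/9)(3/9) = 0.016461; P(data | r = 7) = (2/9)(7/9)(7/9)(2/9)(7/9) = 0.023235.
Weighting by the prior gives 2/9 · 0.0010838 = 0.00024085, 1/9 · 0.0066386 = 0.00073762, 4/9 · 0.016461 = 0.007316, 2/9 · 0.023235 = 0.0051633; these sum to 0.013458.
Dividing through by the total gives posterior P(r = 1 | data) = 0.017897, P(r = 2 | data) = 0.05481, P(r = 3 | data) = 0.54362, P(r = 7 | data) = 0.38367.
Averaging over the posterior, P(black next | data) = (8/9)(0.017897) + (7/9)(0.05481) + (2/3)(0.54362) + (2/9)(0.38367) = 0.50621.

0.506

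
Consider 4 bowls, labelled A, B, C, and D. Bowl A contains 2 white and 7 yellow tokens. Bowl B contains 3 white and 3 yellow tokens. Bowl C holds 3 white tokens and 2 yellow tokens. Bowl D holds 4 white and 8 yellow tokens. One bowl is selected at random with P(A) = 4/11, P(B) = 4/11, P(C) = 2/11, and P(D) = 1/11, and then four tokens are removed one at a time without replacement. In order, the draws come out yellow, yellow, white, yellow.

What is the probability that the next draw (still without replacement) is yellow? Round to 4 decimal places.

Under each hypothesis, the probability of the observed sequence is: P(data | bowl A) = (7/9)(6/8)(2/7)(5/6) = 0.13889; P(data | bowl B) = (3/6)(2/5)(3/4)(1/3) = 0.05; P(data | bowl C) = (2/5)(1/4)(3/3)(0/2) = 0; P(data | bowl D) = (8/12)(7/11)(4/10)(6/9) = 0.11313.
Weighting by the prior gives 4/11 · 0.13889 = 0.050505, 4/11 · 0.05 = 0.018182, 2/11 · 0 = 0, 1/11 · 0.11313 = 0.010285; with total 0.078972.
Dividing through by the total gives posterior P(bowl A | data) = 0.63953, P(bowl B | data) = 0.23023, P(bowl C | data) = 0, P(bowl D | data) = 0.13023.
So P(yellow next | data) = Σ P(yellow next | H) P(H | data) = (4/5)(0.63953) + (0)(0.23023) + (5/8)(0.13023) = 0.59302.

0.5930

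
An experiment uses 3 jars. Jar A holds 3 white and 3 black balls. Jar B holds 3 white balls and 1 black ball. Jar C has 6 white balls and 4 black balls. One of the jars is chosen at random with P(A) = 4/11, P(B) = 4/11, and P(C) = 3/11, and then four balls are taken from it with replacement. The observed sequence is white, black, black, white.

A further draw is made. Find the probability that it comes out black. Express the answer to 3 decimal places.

For each hypothesis, P(data | H) works out to: P(data | jar A) = (3/6)(3/6)(3/6)(3/6) = 0.0625; P(data | jar B) = (3/4)(1/4)(1/4)(3/4) = 0.035156; P(data | jar C) = (6/10)(4/10)(4/10)(6/10) = 0.0576.
The prior-weighted likelihoods are 4/11 · 0.0625 = 0.022727, 4/11 · 0.035156 = 0.012784, 3/11 · 0.0576 = 0.015709; these sum to 0.05122.
Normalising, the posterior is P(jar A | data) = 0.44371, P(jar B | data) = 0.24959, P(jar C | data) = 0.3067.
Averaging over the posterior, P(black next | data) = (1/2)(0.44371) + (1/4)(0.24959) + (2/5)(0.3067) = 0.40693.

0.407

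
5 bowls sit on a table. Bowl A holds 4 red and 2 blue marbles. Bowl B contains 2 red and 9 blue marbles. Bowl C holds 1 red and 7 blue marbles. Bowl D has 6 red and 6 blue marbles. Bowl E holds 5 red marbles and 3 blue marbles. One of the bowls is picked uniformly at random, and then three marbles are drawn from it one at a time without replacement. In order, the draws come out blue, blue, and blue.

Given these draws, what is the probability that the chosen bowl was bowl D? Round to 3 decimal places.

The likelihood of the observed sequence under each hypothesis: P(data | bowl A) = (2/6)(1/5)(0/4) = 0; P(data | bowl B) = (9/11)(8/10)(7/9) = 28/55; P(data | bowl C) = (7/8)(6/7)(5/6) = 5/8; P(data | bowl D) = (6/12)(5/11)(4/10) = 1/11; P(data | bowl E) = (3/8)(2/7)(1/6) = 1/56.
The prior-weighted likelihoods are 1/5 · 0 = 0, 1/5 · 28/55 = 28/275, 1/5 · 5/8 = 1/8, 1/5 · 1/11 = 1/55, 1/5 · 1/56 = 1/280; these sum to 87/350.
Therefore the posterior P(bowl D | data) = (1/55) / (87/350) = 70/957.

0.073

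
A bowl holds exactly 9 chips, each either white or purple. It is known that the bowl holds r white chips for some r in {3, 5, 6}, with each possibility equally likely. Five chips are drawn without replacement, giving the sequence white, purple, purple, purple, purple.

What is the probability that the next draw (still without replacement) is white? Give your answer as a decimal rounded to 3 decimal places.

The likelihood of the observed sequence under each hypothesis: P(data | r = 3) = (3/9)(6/8)(5/7)(4/6)(3/5) = 1/14; P(data | r = 5) = (5/9)(4/8)(3/7)(2/6)(1/5) = 1/126; P(data | r = 6) = (6/9)(3/8)(2/7)(1/6)(0/5) = 0.
Multiplying each by its prior: 1/3 · 1/14 = 1/42, 1/3 · 1/126 = 1/378, 1/3 · 0 = 0; summing to 5/189.
The posterior is then P(r = 3 | data) = 9/10, P(r = 5 | data) = 1/10, P(r = 6 | data) = 0.
Averaging over the posterior, P(white next | data) = (1/2)(9/10) + (1)(1/10) = 11/20.

0.550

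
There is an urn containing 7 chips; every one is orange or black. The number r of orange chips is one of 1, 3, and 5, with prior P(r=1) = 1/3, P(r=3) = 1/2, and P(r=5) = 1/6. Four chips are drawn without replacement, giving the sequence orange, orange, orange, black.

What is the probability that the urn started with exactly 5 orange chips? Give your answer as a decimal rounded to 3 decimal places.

For each hypothesis, P(data | H) works out to: P(data | r = 1) = (1/7)(0/6) = 0; P(data | r = 3) = (3/7)(2/6)(1/5)(4/4) = 1/35; P(data | r = 5) = (5/7)(4/6)(3/5)(2/4) = 1/7.
Weighting by the prior gives 1/3 · 0 = 0, 1/2 · 1/35 = 1/70, 1/6 · 1/7 = 1/42; with total 4/105.
So P(r = 5 | data) = (1/42) / (4/105) = 5/8.

0.625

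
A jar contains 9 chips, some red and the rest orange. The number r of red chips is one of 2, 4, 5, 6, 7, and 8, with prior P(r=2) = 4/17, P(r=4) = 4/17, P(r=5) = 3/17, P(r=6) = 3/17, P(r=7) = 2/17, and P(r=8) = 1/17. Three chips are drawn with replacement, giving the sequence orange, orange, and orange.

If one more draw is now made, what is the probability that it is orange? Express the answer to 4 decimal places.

Compute the likelihood of the observed sequence for each case: P(data | r = 2) = (7/9)(7/9)(7/9) = 0.47051; P(data | r = 4) = (5/9)(5/9)(5/9) = 0.17147; P(data | r = 5) = (4/9)(4/9)(4/9) = 0.087791; P(data | r = 6) = (3/9)(3/9)(3/9) = 0.037037; P(data | r = 7) = (2/9)(2/9)(2/9) = 0.010974; P(data | r = 8) = (1/9)(1/9)(1/9) = 0.0013717.
Weighting by the prior gives 4/17 · 0.47051 = 0.11071, 4/17 · 0.17147 = 0.040345, 3/17 · 0.087791 = 0.015493, 3/17 · 0.037037 = 0.0065359, 2/17 · 0.010974 = 0.0012911, 1/17 · 0.0013717 = 8.0691e-05; these sum to 0.17445.
Normalising, the posterior is P(r = 2 | data) = 0.6346, P(r = 4 | data) = 0.23127, P(r = 5 | data) = 0.088807, P(r = 6 | data) = 0.037465, P(r = 7 | data) = 0.0074006, P(r = 8 | data) = 0.00046253.
The predictive probability is P(orange next | data) = (7/9)(0.6346) + (5/9)(0.23127) + (4/9)(0.088807) + (1/3)(0.037465) + (2/9)(0.0074006) + (1/9)(0.00046253) = 0.67571.

0.6757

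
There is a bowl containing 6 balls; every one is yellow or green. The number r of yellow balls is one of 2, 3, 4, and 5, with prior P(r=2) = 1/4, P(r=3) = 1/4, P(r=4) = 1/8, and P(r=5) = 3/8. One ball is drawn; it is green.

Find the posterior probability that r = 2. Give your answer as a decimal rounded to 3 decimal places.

For each hypothesis, P(data | H) works out to: P(data | r = 2) = (4/6) = 2/3; P(data | r = 3) = (3/6) = 1/2; P(data | r = 4) = (2/6) = 1/3; P(data | r = 5) = (1/6) = 1/6.
Multiplying each by its prior: 1/4 · 2/3 = 1/6, 1/4 · 1/2 = 1/8, 1/8 · 1/3 = 1/24, 3/8 · 1/6 = 1/16; with total 19/48.
By Bayes' rule, P(r = 2 | data) = (1/6) / (19/48) = 8/19.

0.421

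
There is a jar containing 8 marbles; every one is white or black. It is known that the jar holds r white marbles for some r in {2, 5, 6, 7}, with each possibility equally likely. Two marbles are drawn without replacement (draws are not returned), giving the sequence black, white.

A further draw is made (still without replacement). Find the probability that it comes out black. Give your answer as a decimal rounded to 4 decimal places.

0.3696

Compute the likelihood of the observed sequence for each case: P(data | r = 2) = (6/8)(2/7) = 3/14; P(data | r = 5) = (3/8)(5/7) = 15/56; P(data | r = 6) = (2/8)(6/7) = 3/14; P(data | r = 7) = (1/8)(7/7) = 1/8.
The prior-weighted likelihoods are 1/4 · 3/14 = 3/56, 1/4 · 15/56 = 15/224, 1/4 · 3/14 = 3/56, 1/4 · 1/8 = 1/32; these sum to 23/112.
The posterior is then P(r = 2 | data) = 6/23, P(r = 5 | data) = 15/46, P(r = 6 | data) = 6/23, P(r = 7 | data) = 7/46.
Averaging over the posterior, P(black next | data) = (5/6)(6/23) + (1/3)(15/46) + (1/6)(6/23) + (0)(7/46) = 17/46.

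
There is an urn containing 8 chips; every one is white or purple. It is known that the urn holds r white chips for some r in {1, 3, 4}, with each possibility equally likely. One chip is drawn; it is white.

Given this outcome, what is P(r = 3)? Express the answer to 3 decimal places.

Compute the likelihood of this draw for each case: P(data | r = 1) = (1/8) = 1/8; P(data | r = 3) = (3/8) = 3/8; P(data | r = 4) = (4/8) = 1/2.
Multiplying each by its prior: 1/3 · 1/8 = 1/24, 1/3 · 3/8 = 1/8, 1/3 · 1/2 = 1/6; these sum to 1/3.
So P(r = 3 | data) = (1/8) / (1/3) = 3/8.

0.375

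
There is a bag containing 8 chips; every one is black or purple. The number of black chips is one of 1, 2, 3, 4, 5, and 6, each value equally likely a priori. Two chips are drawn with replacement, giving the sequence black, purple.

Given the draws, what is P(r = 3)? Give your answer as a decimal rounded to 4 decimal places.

Under each hypothesis, the probability of the observed sequence is: P(data | r = 1) = (1/8)(7/8) = 7/64; P(data | r = 2) = (2/8)(6/8) = 3/16; P(data | r = 3) = (3/8)(5/8) = 15/64; P(data | r = 4) = (4/8)(4/8) = 1/4; P(data | r = 5) = (5/8)(3/8) = 15/64; P(data | r = 6) = (6/8)(2/8) = 3/16.
Weighting by the prior gives 1/6 · 7/64 = 7/384, 1/6 · 3/16 = 1/32, 1/6 · 15/64 = 5/128, 1/6 · 1/4 = 1/24, 1/6 · 15/64 = 5/128, 1/6 · 3/16 = 1/32; these sum to 77/384.
Hence P(r = 3 | data) = (5/128) / (77/384) = 15/77.

0.1948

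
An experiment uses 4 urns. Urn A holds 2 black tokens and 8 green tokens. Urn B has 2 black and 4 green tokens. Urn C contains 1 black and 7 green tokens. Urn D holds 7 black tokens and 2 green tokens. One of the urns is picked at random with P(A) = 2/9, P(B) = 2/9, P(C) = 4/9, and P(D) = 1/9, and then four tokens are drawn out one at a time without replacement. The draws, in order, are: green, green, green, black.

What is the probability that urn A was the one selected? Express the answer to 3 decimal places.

For each hypothesis, P(data | H) works out to: P(data | urn A) = (8/10)(7/9)(6/8)(2/7) = 2/15; P(data | urn B) = (4/6)(3/5)(2/4)(2/3) = 2/15; P(data | urn C) = (7/8)(6/7)(5/6)(1/5) = 1/8; P(data | urn D) = (2/9)(1/8)(0/7) = 0.
Multiplying each by its prior: 2/9 · 2/15 = 4/135, 2/9 · 2/15 = 4/135, 4/9 · 1/8 = 1/18, 1/9 · 0 = 0; summing to 31/270.
By Bayes' rule, P(urn A | data) = (4/135) / (31/270) = 8/31.

0.258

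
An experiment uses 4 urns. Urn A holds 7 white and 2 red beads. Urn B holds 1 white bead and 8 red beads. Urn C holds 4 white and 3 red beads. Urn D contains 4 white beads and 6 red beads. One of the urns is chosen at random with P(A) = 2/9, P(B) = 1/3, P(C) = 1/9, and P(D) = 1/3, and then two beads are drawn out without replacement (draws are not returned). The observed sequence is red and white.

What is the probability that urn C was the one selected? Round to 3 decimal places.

Compute the likelihood of the observed sequence for each case: P(data | urn A) = (2/9)(7/8) = 0.19444; P(data | urn B) = (8/9)(1/8) = 0.11111; P(data | urn C) = (3/7)(4/6) = 0.28571; P(data | urn D) = (6/10)(4/9) = 0.26667.
The prior-weighted likelihoods are 2/9 · 0.19444 = 0.04321, 1/3 · 0.11111 = 0.037037, 1/9 · 0.28571 = 0.031746, 1/3 · 0.26667 = 0.088889; with total 0.20088.
So P(urn C | data) = (0.031746) / (0.20088) = 0.15803.

0.158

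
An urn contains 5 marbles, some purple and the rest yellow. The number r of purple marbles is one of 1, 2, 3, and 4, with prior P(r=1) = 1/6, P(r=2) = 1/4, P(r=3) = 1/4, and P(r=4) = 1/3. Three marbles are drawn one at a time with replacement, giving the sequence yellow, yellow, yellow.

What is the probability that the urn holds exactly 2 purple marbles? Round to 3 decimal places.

0.342

Under each hypothesis, the probability of the observed sequence is: P(data | r = 1) = (4/5)(4/5)(4/5) = 64/125; P(data | r = 2) = (3/5)(3/5)(3/5) = 27/125; P(data | r = 3) = (2/5)(2/5)(2/5) = 8/125; P(data | r = 4) = (1/5)(1/5)(1/5) = 1/125.
Weighting by the prior gives 1/6 · 64/125 = 32/375, 1/4 · 27/125 = 27/500, 1/4 · 8/125 = 2/125, 1/3 · 1/125 = 1/375; with total 79/500.
Hence P(r = 2 | data) = (27/500) / (79/500) = 27/79.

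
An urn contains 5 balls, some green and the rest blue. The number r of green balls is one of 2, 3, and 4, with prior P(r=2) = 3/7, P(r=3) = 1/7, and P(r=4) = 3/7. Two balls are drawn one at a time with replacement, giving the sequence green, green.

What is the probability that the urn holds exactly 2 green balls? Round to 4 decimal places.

0.1739

Compute the likelihood of the observed sequence for each case: P(data | r = 2) = (2/5)(2/5) = 4/25; P(data | r = 3) = (3/5)(3/5) = 9/25; P(data | r = 4) = (4/5)(4/5) = 16/25.
Weighting by the prior gives 3/7 · 4/25 = 12/175, 1/7 · 9/25 = 9/175, 3/7 · 16/25 = 48/175; with total 69/175.
Hence P(r = 2 | data) = (12/175) / (69/175) = 4/23.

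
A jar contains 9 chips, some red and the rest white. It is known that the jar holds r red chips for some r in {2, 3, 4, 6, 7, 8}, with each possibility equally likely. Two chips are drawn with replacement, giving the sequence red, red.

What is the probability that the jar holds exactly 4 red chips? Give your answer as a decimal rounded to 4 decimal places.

Under each hypothesis, the probability of the observed sequence is: P(data | r = 2) = (2/9)(2/9) = 4/81; P(data | r = 3) = (3/9)(3/9) = 1/9; P(data | r = 4) = (4/9)(4/9) = 16/81; P(data | r = 6) = (6/9)(6/9) = 4/9; P(data | r = 7) = (7/9)(7/9) = 49/81; P(data | r = 8) = (8/9)(8/9) = 64/81.
Multiplying each by its prior: 1/6 · 4/81 = 2/243, 1/6 · 1/9 = 1/54, 1/6 · 16/81 = 8/243, 1/6 · 4/9 = 2/27, 1/6 · 49/81 = 49/486, 1/6 · 64/81 = 32/243; with total 89/243.
Therefore the posterior P(r = 4 | data) = (8/243) / (89/243) = 8/89.

0.0899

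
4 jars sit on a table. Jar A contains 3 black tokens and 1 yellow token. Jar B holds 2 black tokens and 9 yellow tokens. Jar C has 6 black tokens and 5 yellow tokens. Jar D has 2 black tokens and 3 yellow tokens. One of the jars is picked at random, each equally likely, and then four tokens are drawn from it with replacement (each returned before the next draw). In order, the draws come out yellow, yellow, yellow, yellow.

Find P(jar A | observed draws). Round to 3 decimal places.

Compute the likelihood of the observed sequence for each case: P(data | jar A) = (1/4)(1/4)(1/4)(1/4) = 0.0039062; P(data | jar B) = (9/11)(9/11)(9/11)(9/11) = 0.44813; P(data | jar C) = (5/11)(5/11)(5/11)(5/11) = 0.042688; P(data | jar D) = (3/5)(3/5)(3/5)(3/5) = 0.1296.
Multiplying each by its prior: 1/4 · 0.0039062 = 0.00097656, 1/4 · 0.44813 = 0.11203, 1/4 · 0.042688 = 0.010672, 1/4 · 0.1296 = 0.0324; with total 0.15608.
Hence P(jar A | data) = (0.00097656) / (0.15608) = 0.0062568.

0.006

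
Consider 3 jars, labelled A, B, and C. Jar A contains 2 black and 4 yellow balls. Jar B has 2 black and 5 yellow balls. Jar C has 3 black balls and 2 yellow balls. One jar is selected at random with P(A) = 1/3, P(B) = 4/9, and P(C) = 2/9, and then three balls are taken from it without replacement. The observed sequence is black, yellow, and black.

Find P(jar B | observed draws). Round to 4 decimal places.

0.2410

Under each hypothesis, the probability of the observed sequence is: P(data | jar A) = (2/6)(4/5)(1/4) = 1/15; P(data | jar B) = (2/7)(5/6)(1/5) = 1/21; P(data | jar C) = (3/5)(2/4)(2/3) = 1/5.
Weighting by the prior gives 1/3 · 1/15 = 1/45, 4/9 · 1/21 = 4/189, 2/9 · 1/5 = 2/45; with total 83/945.
Hence P(jar B | data) = (4/189) / (83/945) = 20/83.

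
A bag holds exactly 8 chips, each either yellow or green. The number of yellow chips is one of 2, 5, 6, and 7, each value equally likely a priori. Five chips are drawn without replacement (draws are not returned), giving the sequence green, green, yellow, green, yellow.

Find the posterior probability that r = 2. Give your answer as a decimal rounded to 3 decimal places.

0.667

The likelihood of the observed sequence under each hypothesis: P(data | r = 2) = (6/8)(5/7)(2/6)(4/5)(1/4) = 1/28; P(data | r = 5) = (3/8)(2/7)(5/6)(1/5)(4/4) = 1/56; P(data | r = 6) = (2/8)(1/7)(6/6)(0/5) = 0; P(data | r = 7) = (1/8)(0/7) = 0.
Multiplying each by its prior: 1/4 · 1/28 = 1/112, 1/4 · 1/56 = 1/224, 1/4 · 0 = 0, 1/4 · 0 = 0; summing to 3/224.
By Bayes' rule, P(r = 2 | data) = (1/112) / (3/224) = 2/3.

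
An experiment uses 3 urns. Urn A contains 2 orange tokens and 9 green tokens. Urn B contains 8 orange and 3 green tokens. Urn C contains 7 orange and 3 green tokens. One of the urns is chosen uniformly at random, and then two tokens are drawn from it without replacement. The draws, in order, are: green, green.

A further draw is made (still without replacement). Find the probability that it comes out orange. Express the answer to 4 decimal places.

Compute the likelihood of the observed sequence for each case: P(data | urn A) = (9/11)(8/10) = 36/55; P(data | urn B) = (3/11)(2/10) = 3/55; P(data | urn C) = (3/10)(2/9) = 1/15.
The prior-weighted likelihoods are 1/3 · 36/55 = 12/55, 1/3 · 3/55 = 1/55, 1/3 · 1/15 = 1/45; summing to 128/495.
Normalising, the posterior is P(urn A | data) = 0.84375, P(urn B | data) = 0.070312, P(urn C | data) = 0.085938.
Averaging over the posterior, P(orange next | data) = (2/9)(0.84375) + (8/9)(0.070312) + (7/8)(0.085938) = 0.3252.

0.3252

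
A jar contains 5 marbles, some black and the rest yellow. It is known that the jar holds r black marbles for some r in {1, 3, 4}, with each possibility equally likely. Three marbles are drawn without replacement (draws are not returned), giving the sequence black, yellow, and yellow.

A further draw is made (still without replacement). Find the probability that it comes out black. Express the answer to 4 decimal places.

0.3333

Compute the likelihood of the observed sequence for each case: P(data | r = 1) = (1/5)(4/4)(3/3) = 1/5; P(data | r = 3) = (3/5)(2/4)(1/3) = 1/10; P(data | r = 4) = (4/5)(1/4)(0/3) = 0.
The prior-weighted likelihoods are 1/3 · 1/5 = 1/15, 1/3 · 1/10 = 1/30, 1/3 · 0 = 0; these sum to 1/10.
Normalising, the posterior is P(r = 1 | data) = 2/3, P(r = 3 | data) = 1/3, P(r = 4 | data) = 0.
Averaging over the posterior, P(black next | data) = (0)(2/3) + (1)(1/3) = 1/3.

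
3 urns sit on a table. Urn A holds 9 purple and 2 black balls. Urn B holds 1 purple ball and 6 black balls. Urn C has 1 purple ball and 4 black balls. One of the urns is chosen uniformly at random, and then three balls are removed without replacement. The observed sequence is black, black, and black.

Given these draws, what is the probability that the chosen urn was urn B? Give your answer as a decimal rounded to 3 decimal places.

0.588

Under each hypothesis, the probability of the observed sequence is: P(data | urn A) = (2/11)(1/10)(0/9) = 0; P(data | urn B) = (6/7)(5/6)(4/5) = 4/7; P(data | urn C) = (4/5)(3/4)(2/3) = 2/5.
Multiplying each by its prior: 1/3 · 0 = 0, 1/3 · 4/7 = 4/21, 1/3 · 2/5 = 2/15; with total 34/105.
By Bayes' rule, P(urn B | data) = (4/21) / (34/105) = 10/17.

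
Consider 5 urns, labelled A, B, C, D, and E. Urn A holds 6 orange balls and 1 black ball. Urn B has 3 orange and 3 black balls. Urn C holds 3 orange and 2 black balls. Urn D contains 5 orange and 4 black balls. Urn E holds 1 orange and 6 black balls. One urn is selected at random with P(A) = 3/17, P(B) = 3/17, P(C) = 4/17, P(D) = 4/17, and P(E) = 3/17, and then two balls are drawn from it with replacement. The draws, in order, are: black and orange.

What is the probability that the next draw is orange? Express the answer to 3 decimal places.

0.544

For each hypothesis, P(data | H) works out to: P(data | urn A) = (1/7)(6/7) = 0.12245; P(data | urn B) = (3/6)(3/6) = 0.25; P(data | urn C) = (2/5)(3/5) = 0.24; P(data | urn D) = (4/9)(5/9) = 0.24691; P(data | urn E) = (6/7)(1/7) = 0.12245.
The prior-weighted likelihoods are 3/17 · 0.12245 = 0.021609, 3/17 · 0.25 = 0.044118, 4/17 · 0.24 = 0.056471, 4/17 · 0.24691 = 0.058097, 3/17 · 0.12245 = 0.021609; these sum to 0.2019.
Normalising, the posterior is P(urn A | data) = 0.10702, P(urn B | data) = 0.21851, P(urn C | data) = 0.27969, P(urn D | data) = 0.28775, P(urn E | data) = 0.10702.
So P(orange next | data) = Σ P(orange next | H) P(H | data) = (6/7)(0.10702) + (1/2)(0.21851) + (3/5)(0.27969) + (5/9)(0.28775) + (1/7)(0.10702) = 0.54396.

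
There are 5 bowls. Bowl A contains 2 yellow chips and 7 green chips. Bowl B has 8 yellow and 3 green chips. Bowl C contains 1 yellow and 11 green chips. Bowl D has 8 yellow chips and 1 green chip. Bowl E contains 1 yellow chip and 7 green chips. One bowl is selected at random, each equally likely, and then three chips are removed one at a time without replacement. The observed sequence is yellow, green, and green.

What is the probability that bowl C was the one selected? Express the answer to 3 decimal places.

Compute the likelihood of the observed sequence for each case: P(data | bowl A) = (2/9)(7/8)(6/7) = 0.16667; P(data | bowl B) = (8/11)(3/10)(2/9) = 0.048485; P(data | bowl C) = (1/12)(11/11)(10/10) = 0.083333; P(data | bowl D) = (8/9)(1/8)(0/7) = 0; P(data | bowl E) = (1/8)(7/7)(6/6) = 0.125.
The prior-weighted likelihoods are 1/5 · 0.16667 = 0.033333, 1/5 · 0.048485 = 0.009697, 1/5 · 0.083333 = 0.016667, 1/5 · 0 = 0, 1/5 · 0.125 = 0.025; these sum to 0.084697.
Hence P(bowl C | data) = (0.016667) / (0.084697) = 0.19678.

0.197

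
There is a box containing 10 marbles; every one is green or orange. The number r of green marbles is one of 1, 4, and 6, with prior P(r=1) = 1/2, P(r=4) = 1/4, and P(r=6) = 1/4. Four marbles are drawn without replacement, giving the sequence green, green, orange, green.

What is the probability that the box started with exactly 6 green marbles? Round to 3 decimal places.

For each hypothesis, P(data | H) works out to: P(data | r = 1) = (1/10)(0/9) = 0; P(data | r = 4) = (4/10)(3/9)(6/8)(2/7) = 1/35; P(data | r = 6) = (6/10)(5/9)(4/8)(4/7) = 2/21.
Multiplying each by its prior: 1/2 · 0 = 0, 1/4 · 1/35 = 1/140, 1/4 · 2/21 = 1/42; these sum to 13/420.
By Bayes' rule, P(r = 6 | data) = (1/42) / (13/420) = 10/13.

0.769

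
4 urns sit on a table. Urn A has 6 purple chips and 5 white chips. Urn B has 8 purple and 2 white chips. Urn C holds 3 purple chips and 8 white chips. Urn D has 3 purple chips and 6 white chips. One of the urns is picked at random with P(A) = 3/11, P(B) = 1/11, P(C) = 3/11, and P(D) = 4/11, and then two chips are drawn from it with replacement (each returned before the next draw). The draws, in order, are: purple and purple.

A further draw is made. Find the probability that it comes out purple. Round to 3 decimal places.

0.549

For each hypothesis, P(data | H) works out to: P(data | urn A) = (6/11)(6/11) = 0.29752; P(data | urn B) = (8/10)(8/10) = 0.64; P(data | urn C) = (3/11)(3/11) = 0.07438; P(data | urn D) = (3/9)(3/9) = 0.11111.
The prior-weighted likelihoods are 3/11 · 0.29752 = 0.081142, 1/11 · 0.64 = 0.058182, 3/11 · 0.07438 = 0.020285, 4/11 · 0.11111 = 0.040404; these sum to 0.20001.
Dividing through by the total gives posterior P(urn A | data) = 0.40568, P(urn B | data) = 0.29089, P(urn C | data) = 0.10142, P(urn D | data) = 0.20201.
The predictive probability is P(purple next | data) = (6/11)(0.40568) + (4/5)(0.29089) + (3/11)(0.10142) + (1/3)(0.20201) = 0.54899.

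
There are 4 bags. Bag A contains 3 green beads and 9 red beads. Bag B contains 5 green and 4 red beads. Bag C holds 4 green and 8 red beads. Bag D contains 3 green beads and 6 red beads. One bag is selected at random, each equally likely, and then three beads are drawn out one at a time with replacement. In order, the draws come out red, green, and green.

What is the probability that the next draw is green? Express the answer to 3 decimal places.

0.413

Under each hypothesis, the probability of the observed sequence is: P(data | bag A) = (9/12)(3/12)(3/12) = 0.046875; P(data | bag B) = (4/9)(5/9)(5/9) = 0.13717; P(data | bag C) = (8/12)(4/12)(4/12) = 0.074074; P(data | bag D) = (6/9)(3/9)(3/9) = 0.074074.
Weighting by the prior gives 1/4 · 0.046875 = 0.011719, 1/4 · 0.13717 = 0.034294, 1/4 · 0.074074 = 0.018519, 1/4 · 0.074074 = 0.018519; these sum to 0.083049.
Dividing through by the total gives posterior P(bag A | data) = 0.14111, P(bag B | data) = 0.41293, P(bag C | data) = 0.22298, P(bag D | data) = 0.22298.
Averaging over the posterior, P(green next | data) = (1/4)(0.14111) + (5/9)(0.41293) + (1/3)(0.22298) + (1/3)(0.22298) = 0.41334.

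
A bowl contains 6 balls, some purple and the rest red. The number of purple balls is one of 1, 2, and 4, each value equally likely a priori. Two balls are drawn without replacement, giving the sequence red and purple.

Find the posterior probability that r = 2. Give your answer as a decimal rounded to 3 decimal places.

0.381

For each hypothesis, P(data | H) works out to: P(data | r = 1) = (5/6)(1/5) = 1/6; P(data | r = 2) = (4/6)(2/5) = 4/15; P(data | r = 4) = (2/6)(4/5) = 4/15.
The prior-weighted likelihoods are 1/3 · 1/6 = 1/18, 1/3 · 4/15 = 4/45, 1/3 · 4/15 = 4/45; with total 7/30.
So P(r = 2 | data) = (4/45) / (7/30) = 8/21.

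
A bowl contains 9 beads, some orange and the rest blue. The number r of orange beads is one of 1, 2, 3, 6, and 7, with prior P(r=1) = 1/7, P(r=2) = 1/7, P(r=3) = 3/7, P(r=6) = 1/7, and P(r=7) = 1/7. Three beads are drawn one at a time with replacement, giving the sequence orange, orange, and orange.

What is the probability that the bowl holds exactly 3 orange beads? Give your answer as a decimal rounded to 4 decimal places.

0.1248

For each hypothesis, P(data | H) works out to: P(data | r = 1) = (1/9)(1/9)(1/9) = 0.0013717; P(data | r = 2) = (2/9)(2/9)(2/9) = 0.010974; P(data | r = 3) = (3/9)(3/9)(3/9) = 0.037037; P(data | r = 6) = (6/9)(6/9)(6/9) = 0.2963; P(data | r = 7) = (7/9)(7/9)(7/9) = 0.47051.
Multiplying each by its prior: 1/7 · 0.0013717 = 0.00019596, 1/7 · 0.010974 = 0.0015677, 3/7 · 0.037037 = 0.015873, 1/7 · 0.2963 = 0.042328, 1/7 · 0.47051 = 0.067215; these sum to 0.12718.
So P(r = 3 | data) = (0.015873) / (0.12718) = 0.12481.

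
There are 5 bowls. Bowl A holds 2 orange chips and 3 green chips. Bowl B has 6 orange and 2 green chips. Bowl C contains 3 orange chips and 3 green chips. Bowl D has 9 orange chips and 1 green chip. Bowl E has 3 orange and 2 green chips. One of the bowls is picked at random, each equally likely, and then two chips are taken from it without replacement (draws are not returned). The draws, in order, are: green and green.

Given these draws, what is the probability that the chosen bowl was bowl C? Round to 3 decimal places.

Under each hypothesis, the probability of the observed sequence is: P(data | bowl A) = (3/5)(2/4) = 3/10; P(data | bowl B) = (2/8)(1/7) = 1/28; P(data | bowl C) = (3/6)(2/5) = 1/5; P(data | bowl D) = (1/10)(0/9) = 0; P(data | bowl E) = (2/5)(1/4) = 1/10.
Multiplying each by its prior: 1/5 · 3/10 = 3/50, 1/5 · 1/28 = 1/140, 1/5 · 1/5 = 1/25, 1/5 · 0 = 0, 1/5 · 1/10 = 1/50; with total 89/700.
Therefore the posterior P(bowl C | data) = (1/25) / (89/700) = 28/89.

0.315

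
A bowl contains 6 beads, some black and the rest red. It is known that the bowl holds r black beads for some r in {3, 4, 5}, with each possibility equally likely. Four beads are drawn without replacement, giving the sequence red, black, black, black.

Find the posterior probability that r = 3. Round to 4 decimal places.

0.1429

The likelihood of the observed sequence under each hypothesis: P(data | r = 3) = (3/6)(3/5)(2/4)(1/3) = 1/20; P(data | r = 4) = (2/6)(4/5)(3/4)(2/3) = 2/15; P(data | r = 5) = (1/6)(5/5)(4/4)(3/3) = 1/6.
Weighting by the prior gives 1/3 · 1/20 = 1/60, 1/3 · 2/15 = 2/45, 1/3 · 1/6 = 1/18; these sum to 7/60.
Hence P(r = 3 | data) = (1/60) / (7/60) = 1/7.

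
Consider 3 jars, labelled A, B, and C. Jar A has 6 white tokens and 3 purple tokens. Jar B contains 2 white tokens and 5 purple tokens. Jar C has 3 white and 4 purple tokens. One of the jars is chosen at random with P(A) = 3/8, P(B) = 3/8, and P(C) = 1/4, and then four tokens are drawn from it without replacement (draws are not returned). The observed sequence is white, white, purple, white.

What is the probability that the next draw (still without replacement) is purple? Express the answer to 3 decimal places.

0.483

The likelihood of the observed sequence under each hypothesis: P(data | jar A) = (6/9)(5/8)(3/7)(4/6) = 5/42; P(data | jar B) = (2/7)(1/6)(5/5)(0/4) = 0; P(data | jar C) = (3/7)(2/6)(4/5)(1/4) = 1/35.
Multiplying each by its prior: 3/8 · 5/42 = 5/112, 3/8 · 0 = 0, 1/4 · 1/35 = 1/140; summing to 29/560.
The posterior is then P(jar A | data) = 25/29, P(jar B | data) = 0, P(jar C | data) = 4/29.
Averaging over the posterior, P(purple next | data) = (2/5)(25/29) + (1)(4/29) = 14/29.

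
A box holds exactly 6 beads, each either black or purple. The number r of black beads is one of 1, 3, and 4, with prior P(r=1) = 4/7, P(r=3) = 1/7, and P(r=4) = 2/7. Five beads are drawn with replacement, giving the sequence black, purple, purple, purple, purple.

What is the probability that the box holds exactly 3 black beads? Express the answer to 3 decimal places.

0.085

Compute the likelihood of the observed sequence for each case: P(data | r = 1) = (1/6)(5/6)(5/6)(5/6)(5/6) = 0.080376; P(data | r = 3) = (3/6)(3/6)(3/6)(3/6)(3/6) = 0.03125; P(data | r = 4) = (4/6)(2/6)(2/6)(2/6)(2/6) = 0.0082305.
The prior-weighted likelihoods are 4/7 · 0.080376 = 0.045929, 1/7 · 0.03125 = 0.0044643, 2/7 · 0.0082305 = 0.0023516; with total 0.052745.
Therefore the posterior P(r = 3 | data) = (0.0044643) / (0.052745) = 0.084639.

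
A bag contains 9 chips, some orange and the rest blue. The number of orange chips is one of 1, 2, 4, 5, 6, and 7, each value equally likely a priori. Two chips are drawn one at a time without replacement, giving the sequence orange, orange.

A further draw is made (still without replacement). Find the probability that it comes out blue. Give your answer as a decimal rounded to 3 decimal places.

0.442

The likelihood of the observed sequence under each hypothesis: P(data | r = 1) = (1/9)(0/8) = 0; P(data | r = 2) = (2/9)(1/8) = 1/36; P(data | r = 4) = (4/9)(3/8) = 1/6; P(data | r = 5) = (5/9)(4/8) = 5/18; P(data | r = 6) = (6/9)(5/8) = 5/12; P(data | r = 7) = (7/9)(6/8) = 7/12.
Weighting by the prior gives 1/6 · 0 = 0, 1/6 · 1/36 = 1/216, 1/6 · 1/6 = 1/36, 1/6 · 5/18 = 5/108, 1/6 · 5/12 = 5/72, 1/6 · 7/12 = 7/72; these sum to 53/216.
Dividing through by the total gives posterior P(r = 1 | data) = 0, P(r = 2 | data) = 1/53, P(r = 4 | data) = 6/53, P(r = 5 | data) = 10/53, P(r = 6 | data) = 15/53, P(r = 7 | data) = 21/53.
Averaging over the posterior, P(blue next | data) = (1)(1/53) + (5/7)(6/53) + (4/7)(10/53) + (3/7)(15/53) + (2/7)(21/53) = 164/371.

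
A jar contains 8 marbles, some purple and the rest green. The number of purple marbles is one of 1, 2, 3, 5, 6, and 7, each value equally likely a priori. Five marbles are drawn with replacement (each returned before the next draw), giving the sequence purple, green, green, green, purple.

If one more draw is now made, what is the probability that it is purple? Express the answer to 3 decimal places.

Under each hypothesis, the probability of the observed sequence is: P(data | r = 1) = (1/8)(7/8)(7/8)(7/8)(1/8) = 0.010468; P(data | r = 2) = (2/8)(6/8)(6/8)(6/8)(2/8) = 0.026367; P(data | r = 3) = (3/8)(5/8)(5/8)(5/8)(3/8) = 0.034332; P(data | r = 5) = (5/8)(3/8)(3/8)(3/8)(5/8) = 0.020599; P(data | r = 6) = (6/8)(2/8)(2/8)(2/8)(6/8) = 0.0087891; P(data | r = 7) = (7/8)(1/8)(1/8)(1/8)(7/8) = 0.0014954.
Multiplying each by its prior: 1/6 · 0.010468 = 0.0017446, 1/6 · 0.026367 = 0.0043945, 1/6 · 0.034332 = 0.005722, 1/6 · 0.020599 = 0.0034332, 1/6 · 0.0087891 = 0.0014648, 1/6 · 0.0014954 = 0.00024923; these sum to 0.017008.
Dividing through by the total gives posterior P(r = 1 | data) = 0.10257, P(r = 2 | data) = 0.25837, P(r = 3 | data) = 0.33642, P(r = 5 | data) = 0.20185, P(r = 6 | data) = 0.086124, P(r = 7 | data) = 0.014653.
The predictive probability is P(purple next | data) = (1/8)(0.10257) + (1/4)(0.25837) + (3/8)(0.33642) + (5/8)(0.20185) + (3/4)(0.086124) + (7/8)(0.014653) = 0.40715.

0.407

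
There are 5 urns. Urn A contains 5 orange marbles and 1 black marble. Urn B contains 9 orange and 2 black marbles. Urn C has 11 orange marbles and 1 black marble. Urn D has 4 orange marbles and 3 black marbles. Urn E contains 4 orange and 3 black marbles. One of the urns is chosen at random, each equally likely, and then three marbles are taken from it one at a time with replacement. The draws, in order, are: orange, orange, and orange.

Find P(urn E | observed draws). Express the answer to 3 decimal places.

For each hypothesis, P(data | H) works out to: P(data | urn A) = (5/6)(5/6)(5/6) = 0.5787; P(data | urn B) = (9/11)(9/11)(9/11) = 0.54771; P(data | urn C) = (11/12)(11/12)(11/12) = 0.77025; P(data | urn D) = (4/7)(4/7)(4/7) = 0.18659; P(data | urn E) = (4/7)(4/7)(4/7) = 0.18659.
Weighting by the prior gives 1/5 · 0.5787 = 0.11574, 1/5 · 0.54771 = 0.10954, 1/5 · 0.77025 = 0.15405, 1/5 · 0.18659 = 0.037318, 1/5 · 0.18659 = 0.037318; with total 0.45397.
By Bayes' rule, P(urn E | data) = (0.037318) / (0.45397) = 0.082203.

0.082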